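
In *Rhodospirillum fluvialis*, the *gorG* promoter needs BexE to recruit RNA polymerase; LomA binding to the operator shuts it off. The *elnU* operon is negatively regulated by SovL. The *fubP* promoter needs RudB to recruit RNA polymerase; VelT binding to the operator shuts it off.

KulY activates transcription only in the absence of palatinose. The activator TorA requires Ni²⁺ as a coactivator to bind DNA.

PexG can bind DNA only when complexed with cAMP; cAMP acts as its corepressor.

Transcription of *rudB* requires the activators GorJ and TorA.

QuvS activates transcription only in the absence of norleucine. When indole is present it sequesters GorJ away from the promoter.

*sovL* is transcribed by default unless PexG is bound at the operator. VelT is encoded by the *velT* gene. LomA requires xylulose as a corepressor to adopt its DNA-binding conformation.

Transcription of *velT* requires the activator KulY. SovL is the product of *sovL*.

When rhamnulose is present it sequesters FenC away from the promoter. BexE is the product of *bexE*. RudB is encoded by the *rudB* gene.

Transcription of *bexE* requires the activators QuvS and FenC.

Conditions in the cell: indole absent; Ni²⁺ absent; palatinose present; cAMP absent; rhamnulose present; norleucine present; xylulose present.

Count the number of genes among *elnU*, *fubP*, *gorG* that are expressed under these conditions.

cAMP is absent, so PexG is inactive.
With no repressor bound, *sovL* is transcribed.
So SovL is produced and active.
With repressor SovL bound, *elnU* is not transcribed.
→ *elnU* is OFF.
Palatinose is present, so KulY is inactive.
Required activator KulY is absent, so *velT* is not transcribed.
So VelT is not produced.
Indole is absent, so GorJ is active.
Ni²⁺ is absent, so TorA is inactive.
Required activator TorA is absent, so *rudB* is not transcribed.
So RudB is not produced.
Required activator RudB is absent, so *fubP* is not transcribed.
→ *fubP* is OFF.
Norleucine is present, so QuvS is inactive.
Rhamnulose is present, so FenC is inactive.
Required activator QuvS is absent, so *bexE* is not transcribed.
So BexE is not produced.
Xylulose is present, so LomA is active.
With repressor LomA bound, *gorG* is not transcribed.
→ *gorG* is OFF.
0 of the 3 genes are transcribed.

0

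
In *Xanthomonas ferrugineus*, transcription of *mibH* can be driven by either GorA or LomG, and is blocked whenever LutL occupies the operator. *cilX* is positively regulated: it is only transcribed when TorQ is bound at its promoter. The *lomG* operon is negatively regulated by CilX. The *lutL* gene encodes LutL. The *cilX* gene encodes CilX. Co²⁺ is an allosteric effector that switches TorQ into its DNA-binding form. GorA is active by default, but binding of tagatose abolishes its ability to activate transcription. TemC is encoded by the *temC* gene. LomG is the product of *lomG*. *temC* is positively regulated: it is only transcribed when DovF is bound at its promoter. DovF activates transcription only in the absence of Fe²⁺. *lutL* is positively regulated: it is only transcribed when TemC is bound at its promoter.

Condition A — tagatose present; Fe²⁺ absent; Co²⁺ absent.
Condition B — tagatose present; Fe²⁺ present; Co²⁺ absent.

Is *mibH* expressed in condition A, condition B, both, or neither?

B only

Condition A:
Tagatose is present, so GorA is inactive.
Fe²⁺ is absent, so DovF is active.
No repressor is bound and DovF is active, so *temC* is transcribed.
So TemC is produced and active.
No repressor is bound and TemC is active, so *lutL* is transcribed.
So LutL is produced and active.
Co²⁺ is absent, so TorQ is inactive.
Required activator TorQ is absent, so *cilX* is not transcribed.
So CilX is not produced.
With no repressor bound, *lomG* is transcribed.
So LomG is produced and active.
With repressor LutL bound, *mibH* is not transcribed.
→ *mibH* is OFF in A.
Condition B:
Tagatose is present, so GorA is inactive.
Fe²⁺ is present, so DovF is inactive.
Required activator DovF is absent, so *temC* is not transcribed.
So TemC is not produced.
Required activator TemC is absent, so *lutL* is not transcribed.
So LutL is not produced.
Co²⁺ is absent, so TorQ is inactive.
Required activator TorQ is absent, so *cilX* is not transcribed.
So CilX is not produced.
With no repressor bound, *lomG* is transcribed.
So LomG is produced and active.
Activator LomG is present, so *mibH* is transcribed.
→ *mibH* is ON in B.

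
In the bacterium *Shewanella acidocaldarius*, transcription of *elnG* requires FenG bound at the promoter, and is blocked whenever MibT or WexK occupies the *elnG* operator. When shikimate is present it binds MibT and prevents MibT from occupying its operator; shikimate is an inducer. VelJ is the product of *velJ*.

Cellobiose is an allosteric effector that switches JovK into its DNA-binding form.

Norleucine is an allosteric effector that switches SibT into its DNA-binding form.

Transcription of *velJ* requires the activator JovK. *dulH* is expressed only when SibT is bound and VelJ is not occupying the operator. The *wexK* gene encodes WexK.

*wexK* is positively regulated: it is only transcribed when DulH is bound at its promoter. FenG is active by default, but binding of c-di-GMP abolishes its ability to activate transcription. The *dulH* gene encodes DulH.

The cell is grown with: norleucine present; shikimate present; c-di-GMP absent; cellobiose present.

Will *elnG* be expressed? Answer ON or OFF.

Shikimate is present, so MibT is inactive.
Cellobiose is present, so JovK is active.
No repressor is bound and JovK is active, so *velJ* is transcribed.
So VelJ is produced and active.
Norleucine is present, so SibT is active.
With repressor VelJ bound, *dulH* is not transcribed.
So DulH is not produced.
Required activator DulH is absent, so *wexK* is not transcribed.
So WexK is not produced.
c-di-GMP is absent, so FenG is active.
No repressor is bound and FenG is active, so *elnG* is transcribed.

ON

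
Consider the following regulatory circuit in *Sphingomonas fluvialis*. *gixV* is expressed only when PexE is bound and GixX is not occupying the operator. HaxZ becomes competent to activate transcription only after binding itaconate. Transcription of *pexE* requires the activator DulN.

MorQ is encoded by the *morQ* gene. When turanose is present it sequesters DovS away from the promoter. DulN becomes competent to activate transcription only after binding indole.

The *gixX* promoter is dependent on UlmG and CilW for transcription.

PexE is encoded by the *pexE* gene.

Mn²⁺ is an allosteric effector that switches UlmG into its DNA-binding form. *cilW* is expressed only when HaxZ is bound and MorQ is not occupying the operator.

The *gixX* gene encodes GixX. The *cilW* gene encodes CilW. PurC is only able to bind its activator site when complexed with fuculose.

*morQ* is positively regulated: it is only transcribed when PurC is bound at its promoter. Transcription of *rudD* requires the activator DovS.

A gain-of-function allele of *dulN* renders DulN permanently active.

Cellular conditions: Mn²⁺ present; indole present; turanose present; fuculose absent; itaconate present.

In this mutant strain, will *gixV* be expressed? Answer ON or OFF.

OFF

DulN is constitutively active in this strain.
No repressor is bound and DulN is active, so *pexE* is transcribed.
So PexE is produced and active.
Mn²⁺ is present, so UlmG is active.
Fuculose is absent, so PurC is inactive.
Required activator PurC is absent, so *morQ* is not transcribed.
So MorQ is not produced.
Itaconate is present, so HaxZ is active.
No repressor is bound and HaxZ is active, so *cilW* is transcribed.
So CilW is produced and active.
No repressor is bound and UlmG and CilW are active, so *gixX* is transcribed.
So GixX is produced and active.
With repressor GixX bound, *gixV* is not transcribed.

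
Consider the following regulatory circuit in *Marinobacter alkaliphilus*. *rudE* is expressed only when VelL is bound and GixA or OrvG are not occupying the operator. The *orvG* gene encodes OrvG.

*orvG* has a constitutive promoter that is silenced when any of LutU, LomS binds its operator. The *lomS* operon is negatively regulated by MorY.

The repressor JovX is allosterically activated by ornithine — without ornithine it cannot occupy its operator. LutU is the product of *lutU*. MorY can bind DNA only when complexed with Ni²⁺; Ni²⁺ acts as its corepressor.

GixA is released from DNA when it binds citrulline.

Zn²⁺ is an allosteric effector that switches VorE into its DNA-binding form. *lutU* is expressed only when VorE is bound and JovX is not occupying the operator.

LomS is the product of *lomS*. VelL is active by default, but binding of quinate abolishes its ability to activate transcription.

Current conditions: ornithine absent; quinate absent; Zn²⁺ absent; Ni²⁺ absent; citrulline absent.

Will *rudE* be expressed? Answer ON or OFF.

OFF

Quinate is absent, so VelL is active.
Citrulline is absent, so GixA is active.
Ornithine is absent, so JovX is inactive.
Zn²⁺ is absent, so VorE is inactive.
Required activator VorE is absent, so *lutU* is not transcribed.
So LutU is not produced.
Ni²⁺ is absent, so MorY is inactive.
With no repressor bound, *lomS* is transcribed.
So LomS is produced and active.
With repressor LomS bound, *orvG* is not transcribed.
So OrvG is not produced.
With repressor GixA bound, *rudE* is not transcribed.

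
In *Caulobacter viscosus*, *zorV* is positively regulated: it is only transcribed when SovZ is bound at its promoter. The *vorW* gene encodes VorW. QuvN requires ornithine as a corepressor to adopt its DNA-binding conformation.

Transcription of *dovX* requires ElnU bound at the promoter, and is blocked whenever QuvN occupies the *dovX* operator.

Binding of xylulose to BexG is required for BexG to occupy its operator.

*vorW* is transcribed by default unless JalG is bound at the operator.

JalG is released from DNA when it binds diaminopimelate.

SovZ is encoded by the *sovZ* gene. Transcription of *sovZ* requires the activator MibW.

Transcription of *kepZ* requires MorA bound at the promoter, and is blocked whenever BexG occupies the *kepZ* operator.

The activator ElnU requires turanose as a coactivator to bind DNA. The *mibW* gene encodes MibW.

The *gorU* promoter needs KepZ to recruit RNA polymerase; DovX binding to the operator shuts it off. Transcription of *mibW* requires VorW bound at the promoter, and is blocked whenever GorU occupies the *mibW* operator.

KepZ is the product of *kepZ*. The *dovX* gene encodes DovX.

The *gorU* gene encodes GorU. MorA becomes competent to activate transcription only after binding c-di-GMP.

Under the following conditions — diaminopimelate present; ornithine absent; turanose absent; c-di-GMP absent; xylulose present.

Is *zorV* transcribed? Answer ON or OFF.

Ornithine is absent, so QuvN is inactive.
Turanose is absent, so ElnU is inactive.
Required activator ElnU is absent, so *dovX* is not transcribed.
So DovX is not produced.
Xylulose is present, so BexG is active.
c-di-GMP is absent, so MorA is inactive.
With repressor BexG bound, *kepZ* is not transcribed.
So KepZ is not produced.
Required activator KepZ is absent, so *gorU* is not transcribed.
So GorU is not produced.
Diaminopimelate is present, so JalG is inactive.
With no repressor bound, *vorW* is transcribed.
So VorW is produced and active.
No repressor is bound and VorW is active, so *mibW* is transcribed.
So MibW is produced and active.
No repressor is bound and MibW is active, so *sovZ* is transcribed.
So SovZ is produced and active.
No repressor is bound and SovZ is active, so *zorV* is transcribed.

ON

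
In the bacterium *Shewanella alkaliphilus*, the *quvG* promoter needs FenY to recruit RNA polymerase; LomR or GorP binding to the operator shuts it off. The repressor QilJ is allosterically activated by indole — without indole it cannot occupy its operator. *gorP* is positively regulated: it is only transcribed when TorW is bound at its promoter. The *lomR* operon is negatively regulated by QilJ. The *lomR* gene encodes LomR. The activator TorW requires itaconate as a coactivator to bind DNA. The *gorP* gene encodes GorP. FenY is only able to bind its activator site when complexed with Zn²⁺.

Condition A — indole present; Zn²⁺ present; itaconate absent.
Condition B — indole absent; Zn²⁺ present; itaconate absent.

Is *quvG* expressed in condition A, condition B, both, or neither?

A only

Condition A:
Indole is present, so QilJ is active.
With repressor QilJ bound, *lomR* is not transcribed.
So LomR is not produced.
Zn²⁺ is present, so FenY is active.
Itaconate is absent, so TorW is inactive.
Required activator TorW is absent, so *gorP* is not transcribed.
So GorP is not produced.
No repressor is bound and FenY is active, so *quvG* is transcribed.
→ *quvG* is ON in A.
Condition B:
Indole is absent, so QilJ is inactive.
With no repressor bound, *lomR* is transcribed.
So LomR is produced and active.
Zn²⁺ is present, so FenY is active.
Itaconate is absent, so TorW is inactive.
Required activator TorW is absent, so *gorP* is not transcribed.
So GorP is not produced.
With repressor LomR bound, *quvG* is not transcribed.
→ *quvG* is OFF in B.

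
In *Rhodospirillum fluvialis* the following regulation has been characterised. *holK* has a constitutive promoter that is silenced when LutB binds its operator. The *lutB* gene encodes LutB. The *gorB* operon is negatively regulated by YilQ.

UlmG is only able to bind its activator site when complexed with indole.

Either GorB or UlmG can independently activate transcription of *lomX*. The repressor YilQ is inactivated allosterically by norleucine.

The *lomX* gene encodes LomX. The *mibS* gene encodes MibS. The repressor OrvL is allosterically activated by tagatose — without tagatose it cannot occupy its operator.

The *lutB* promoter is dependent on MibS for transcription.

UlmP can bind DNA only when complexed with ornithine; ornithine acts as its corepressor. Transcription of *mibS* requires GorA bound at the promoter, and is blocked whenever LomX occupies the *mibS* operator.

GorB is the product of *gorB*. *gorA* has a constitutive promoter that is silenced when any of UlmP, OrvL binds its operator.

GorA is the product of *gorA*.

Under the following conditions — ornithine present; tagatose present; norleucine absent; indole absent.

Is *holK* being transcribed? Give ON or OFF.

ON

Norleucine is absent, so YilQ is active.
With repressor YilQ bound, *gorB* is not transcribed.
So GorB is not produced.
Indole is absent, so UlmG is inactive.
No activator is available at the *lomX* promoter, so *lomX* is not transcribed.
So LomX is not produced.
Ornithine is present, so UlmP is active.
Tagatose is present, so OrvL is active.
With repressor UlmP bound, *gorA* is not transcribed.
So GorA is not produced.
Required activator GorA is absent, so *mibS* is not transcribed.
So MibS is not produced.
Required activator MibS is absent, so *lutB* is not transcribed.
So LutB is not produced.
With no repressor bound, *holK* is transcribed.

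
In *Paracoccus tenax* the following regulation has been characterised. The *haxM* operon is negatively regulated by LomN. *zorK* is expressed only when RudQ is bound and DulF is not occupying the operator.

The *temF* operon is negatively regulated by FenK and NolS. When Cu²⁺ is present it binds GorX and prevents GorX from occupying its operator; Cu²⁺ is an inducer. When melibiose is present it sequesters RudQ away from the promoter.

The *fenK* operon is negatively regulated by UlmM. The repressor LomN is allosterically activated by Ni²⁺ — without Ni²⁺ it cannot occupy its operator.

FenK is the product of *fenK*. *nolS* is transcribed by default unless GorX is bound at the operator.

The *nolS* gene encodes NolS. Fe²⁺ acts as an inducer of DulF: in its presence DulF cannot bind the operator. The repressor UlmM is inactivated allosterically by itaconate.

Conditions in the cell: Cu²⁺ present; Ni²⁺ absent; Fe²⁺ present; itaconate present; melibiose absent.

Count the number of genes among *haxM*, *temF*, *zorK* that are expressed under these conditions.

2

Ni²⁺ is absent, so LomN is inactive.
With no repressor bound, *haxM* is transcribed.
→ *haxM* is ON.
Itaconate is present, so UlmM is inactive.
With no repressor bound, *fenK* is transcribed.
So FenK is produced and active.
Cu²⁺ is present, so GorX is inactive.
With no repressor bound, *nolS* is transcribed.
So NolS is produced and active.
With repressor FenK bound, *temF* is not transcribed.
→ *temF* is OFF.
Fe²⁺ is present, so DulF is inactive.
Melibiose is absent, so RudQ is active.
No repressor is bound and RudQ is active, so *zorK* is transcribed.
→ *zorK* is ON.
2 of the 3 genes are transcribed.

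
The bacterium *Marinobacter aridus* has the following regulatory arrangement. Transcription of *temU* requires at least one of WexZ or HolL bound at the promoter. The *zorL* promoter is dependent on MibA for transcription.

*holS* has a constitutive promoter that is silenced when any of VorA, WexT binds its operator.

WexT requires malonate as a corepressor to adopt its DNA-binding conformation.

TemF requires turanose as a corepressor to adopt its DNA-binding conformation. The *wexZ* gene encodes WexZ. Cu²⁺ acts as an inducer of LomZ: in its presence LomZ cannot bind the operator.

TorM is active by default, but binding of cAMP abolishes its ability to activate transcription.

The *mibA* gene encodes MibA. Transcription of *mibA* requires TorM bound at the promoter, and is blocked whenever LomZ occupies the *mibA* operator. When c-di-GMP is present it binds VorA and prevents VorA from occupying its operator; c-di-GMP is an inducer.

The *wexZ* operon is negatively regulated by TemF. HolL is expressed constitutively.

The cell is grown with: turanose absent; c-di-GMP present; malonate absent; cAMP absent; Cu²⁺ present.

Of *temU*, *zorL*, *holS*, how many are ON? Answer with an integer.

Turanose is absent, so TemF is inactive.
With no repressor bound, *wexZ* is transcribed.
So WexZ is produced and active.
HolL is produced constitutively and is active.
Activator WexZ is present, so *temU* is transcribed.
→ *temU* is ON.
Cu²⁺ is present, so LomZ is inactive.
cAMP is absent, so TorM is active.
No repressor is bound and TorM is active, so *mibA* is transcribed.
So MibA is produced and active.
No repressor is bound and MibA is active, so *zorL* is transcribed.
→ *zorL* is ON.
c-di-GMP is present, so VorA is inactive.
Malonate is absent, so WexT is inactive.
With no repressor bound, *holS* is transcribed.
→ *holS* is ON.
3 of the 3 genes are transcribed.

3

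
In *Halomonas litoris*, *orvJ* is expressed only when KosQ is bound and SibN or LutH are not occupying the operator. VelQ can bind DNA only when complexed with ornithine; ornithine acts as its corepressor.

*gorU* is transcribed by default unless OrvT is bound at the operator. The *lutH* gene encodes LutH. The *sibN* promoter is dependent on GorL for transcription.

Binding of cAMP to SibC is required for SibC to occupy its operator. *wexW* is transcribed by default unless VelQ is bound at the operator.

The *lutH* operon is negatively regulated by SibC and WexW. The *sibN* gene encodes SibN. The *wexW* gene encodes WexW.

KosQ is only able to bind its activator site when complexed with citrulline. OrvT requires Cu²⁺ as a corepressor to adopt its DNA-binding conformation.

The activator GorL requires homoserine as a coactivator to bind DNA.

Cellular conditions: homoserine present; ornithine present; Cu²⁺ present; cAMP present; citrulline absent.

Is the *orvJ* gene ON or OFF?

Homoserine is present, so GorL is active.
No repressor is bound and GorL is active, so *sibN* is transcribed.
So SibN is produced and active.
cAMP is present, so SibC is active.
Ornithine is present, so VelQ is active.
With repressor VelQ bound, *wexW* is not transcribed.
So WexW is not produced.
With repressor SibC bound, *lutH* is not transcribed.
So LutH is not produced.
Citrulline is absent, so KosQ is inactive.
With repressor SibN bound, *orvJ* is not transcribed.

OFF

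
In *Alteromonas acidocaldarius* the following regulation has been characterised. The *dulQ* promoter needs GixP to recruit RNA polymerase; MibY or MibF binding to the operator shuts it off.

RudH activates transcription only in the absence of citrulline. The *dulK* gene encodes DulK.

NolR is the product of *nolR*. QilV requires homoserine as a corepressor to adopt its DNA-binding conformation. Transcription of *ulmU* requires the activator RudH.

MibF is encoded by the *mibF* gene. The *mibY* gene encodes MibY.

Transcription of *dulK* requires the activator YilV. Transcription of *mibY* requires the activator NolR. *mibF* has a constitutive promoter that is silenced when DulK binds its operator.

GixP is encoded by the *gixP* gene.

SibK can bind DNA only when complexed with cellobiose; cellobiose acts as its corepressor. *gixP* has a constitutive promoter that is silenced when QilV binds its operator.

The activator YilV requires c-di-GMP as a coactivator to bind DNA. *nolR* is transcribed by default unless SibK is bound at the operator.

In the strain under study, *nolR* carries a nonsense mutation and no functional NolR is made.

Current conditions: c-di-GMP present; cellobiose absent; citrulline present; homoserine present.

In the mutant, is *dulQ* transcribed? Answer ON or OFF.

OFF

Homoserine is present, so QilV is active.
With repressor QilV bound, *gixP* is not transcribed.
So GixP is not produced.
NolR is non-functional in this strain, so it has no effect.
Required activator NolR is absent, so *mibY* is not transcribed.
So MibY is not produced.
c-di-GMP is present, so YilV is active.
No repressor is bound and YilV is active, so *dulK* is transcribed.
So DulK is produced and active.
With repressor DulK bound, *mibF* is not transcribed.
So MibF is not produced.
Required activator GixP is absent, so *dulQ* is not transcribed.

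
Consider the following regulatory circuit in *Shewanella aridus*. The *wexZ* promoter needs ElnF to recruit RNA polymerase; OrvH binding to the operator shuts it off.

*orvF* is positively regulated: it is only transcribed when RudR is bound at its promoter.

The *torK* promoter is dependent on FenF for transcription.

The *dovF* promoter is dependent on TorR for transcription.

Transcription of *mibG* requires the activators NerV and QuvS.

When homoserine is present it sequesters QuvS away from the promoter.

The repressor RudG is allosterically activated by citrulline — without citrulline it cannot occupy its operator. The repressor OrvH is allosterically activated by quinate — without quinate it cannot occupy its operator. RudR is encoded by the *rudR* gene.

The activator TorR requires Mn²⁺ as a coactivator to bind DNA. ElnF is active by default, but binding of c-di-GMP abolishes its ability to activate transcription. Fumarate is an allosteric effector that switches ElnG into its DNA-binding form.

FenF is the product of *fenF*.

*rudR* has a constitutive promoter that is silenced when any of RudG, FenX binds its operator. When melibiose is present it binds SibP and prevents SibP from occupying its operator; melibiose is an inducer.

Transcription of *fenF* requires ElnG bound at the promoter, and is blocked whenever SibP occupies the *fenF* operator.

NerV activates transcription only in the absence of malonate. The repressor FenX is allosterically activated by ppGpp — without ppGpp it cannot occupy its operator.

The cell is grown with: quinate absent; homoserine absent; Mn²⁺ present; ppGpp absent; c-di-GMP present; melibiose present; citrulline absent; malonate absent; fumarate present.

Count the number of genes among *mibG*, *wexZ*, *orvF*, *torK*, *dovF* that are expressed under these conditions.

Malonate is absent, so NerV is active.
Homoserine is absent, so QuvS is active.
No repressor is bound and NerV and QuvS are active, so *mibG* is transcribed.
→ *mibG* is ON.
Quinate is absent, so OrvH is inactive.
c-di-GMP is present, so ElnF is inactive.
Required activator ElnF is absent, so *wexZ* is not transcribed.
→ *wexZ* is OFF.
Citrulline is absent, so RudG is inactive.
ppGpp is absent, so FenX is inactive.
With no repressor bound, *rudR* is transcribed.
So RudR is produced and active.
No repressor is bound and RudR is active, so *orvF* is transcribed.
→ *orvF* is ON.
Melibiose is present, so SibP is inactive.
Fumarate is present, so ElnG is active.
No repressor is bound and ElnG is active, so *fenF* is transcribed.
So FenF is produced and active.
No repressor is bound and FenF is active, so *torK* is transcribed.
→ *torK* is ON.
Mn²⁺ is present, so TorR is active.
No repressor is bound and TorR is active, so *dovF* is transcribed.
→ *dovF* is ON.
4 of the 5 genes are transcribed.

4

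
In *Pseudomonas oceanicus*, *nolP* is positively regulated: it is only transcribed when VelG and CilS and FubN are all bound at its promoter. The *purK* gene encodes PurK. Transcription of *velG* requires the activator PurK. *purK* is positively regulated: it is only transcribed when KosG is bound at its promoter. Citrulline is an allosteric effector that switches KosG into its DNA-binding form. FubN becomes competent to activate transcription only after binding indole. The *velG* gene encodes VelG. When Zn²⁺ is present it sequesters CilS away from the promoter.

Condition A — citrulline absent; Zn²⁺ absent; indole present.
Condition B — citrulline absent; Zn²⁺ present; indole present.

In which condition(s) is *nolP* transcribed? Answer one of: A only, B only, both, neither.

Condition A:
Citrulline is absent, so KosG is inactive.
Required activator KosG is absent, so *purK* is not transcribed.
So PurK is not produced.
Required activator PurK is absent, so *velG* is not transcribed.
So VelG is not produced.
Zn²⁺ is absent, so CilS is active.
Indole is present, so FubN is active.
Required activator VelG is absent, so *nolP* is not transcribed.
→ *nolP* is OFF in A.
Condition B:
Citrulline is absent, so KosG is inactive.
Required activator KosG is absent, so *purK* is not transcribed.
So PurK is not produced.
Required activator PurK is absent, so *velG* is not transcribed.
So VelG is not produced.
Zn²⁺ is present, so CilS is inactive.
Indole is present, so FubN is active.
Required activator VelG is absent, so *nolP* is not transcribed.
→ *nolP* is OFF in B.

neither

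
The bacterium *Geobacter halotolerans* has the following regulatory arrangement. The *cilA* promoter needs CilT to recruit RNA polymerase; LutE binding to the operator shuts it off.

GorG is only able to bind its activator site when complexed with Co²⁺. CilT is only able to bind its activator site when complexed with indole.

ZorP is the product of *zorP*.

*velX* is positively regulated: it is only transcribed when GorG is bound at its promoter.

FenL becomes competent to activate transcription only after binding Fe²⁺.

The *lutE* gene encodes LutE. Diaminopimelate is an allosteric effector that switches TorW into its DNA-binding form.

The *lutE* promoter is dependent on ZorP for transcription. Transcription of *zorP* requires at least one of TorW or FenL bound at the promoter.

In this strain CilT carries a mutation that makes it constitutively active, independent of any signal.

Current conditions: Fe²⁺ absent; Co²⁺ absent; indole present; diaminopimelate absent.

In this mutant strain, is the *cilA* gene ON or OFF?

ON

Diaminopimelate is absent, so TorW is inactive.
Fe²⁺ is absent, so FenL is inactive.
No activator is available at the *zorP* promoter, so *zorP* is not transcribed.
So ZorP is not produced.
Required activator ZorP is absent, so *lutE* is not transcribed.
So LutE is not produced.
CilT is constitutively active in this strain.
No repressor is bound and CilT is active, so *cilA* is transcribed.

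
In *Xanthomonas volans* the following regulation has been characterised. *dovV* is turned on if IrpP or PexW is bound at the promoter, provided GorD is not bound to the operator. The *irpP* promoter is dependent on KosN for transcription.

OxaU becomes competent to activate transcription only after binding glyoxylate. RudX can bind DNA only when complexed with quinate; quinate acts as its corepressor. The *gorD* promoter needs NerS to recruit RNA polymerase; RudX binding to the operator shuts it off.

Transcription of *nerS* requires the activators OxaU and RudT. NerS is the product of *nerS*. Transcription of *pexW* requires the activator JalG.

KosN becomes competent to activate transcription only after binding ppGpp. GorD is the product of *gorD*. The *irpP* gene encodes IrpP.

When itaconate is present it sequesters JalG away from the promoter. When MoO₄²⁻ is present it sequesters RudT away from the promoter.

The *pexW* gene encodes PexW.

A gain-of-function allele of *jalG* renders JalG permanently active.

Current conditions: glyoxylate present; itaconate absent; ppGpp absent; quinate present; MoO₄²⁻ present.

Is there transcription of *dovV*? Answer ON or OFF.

ON

ppGpp is absent, so KosN is inactive.
Required activator KosN is absent, so *irpP* is not transcribed.
So IrpP is not produced.
Quinate is present, so RudX is active.
Glyoxylate is present, so OxaU is active.
MoO₄²⁻ is present, so RudT is inactive.
Required activator RudT is absent, so *nerS* is not transcribed.
So NerS is not produced.
With repressor RudX bound, *gorD* is not transcribed.
So GorD is not produced.
JalG is constitutively active in this strain.
No repressor is bound and JalG is active, so *pexW* is transcribed.
So PexW is produced and active.
Activator PexW is present, so *dovV* is transcribed.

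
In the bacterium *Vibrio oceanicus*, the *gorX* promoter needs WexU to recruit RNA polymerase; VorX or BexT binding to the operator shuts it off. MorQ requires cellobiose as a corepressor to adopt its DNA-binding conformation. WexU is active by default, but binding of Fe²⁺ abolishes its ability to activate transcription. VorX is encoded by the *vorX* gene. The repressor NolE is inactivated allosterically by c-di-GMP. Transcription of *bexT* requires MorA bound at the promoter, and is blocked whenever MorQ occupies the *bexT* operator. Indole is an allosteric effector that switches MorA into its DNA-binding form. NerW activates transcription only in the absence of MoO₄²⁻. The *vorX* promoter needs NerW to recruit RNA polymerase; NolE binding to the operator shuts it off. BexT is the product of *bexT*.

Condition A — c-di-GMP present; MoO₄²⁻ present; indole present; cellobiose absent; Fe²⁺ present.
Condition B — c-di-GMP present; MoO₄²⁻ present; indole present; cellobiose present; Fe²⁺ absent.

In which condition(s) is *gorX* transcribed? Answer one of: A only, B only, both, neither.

B only

Condition A:
c-di-GMP is present, so NolE is inactive.
MoO₄²⁻ is present, so NerW is inactive.
Required activator NerW is absent, so *vorX* is not transcribed.
So VorX is not produced.
Indole is present, so MorA is active.
Cellobiose is absent, so MorQ is inactive.
No repressor is bound and MorA is active, so *bexT* is transcribed.
So BexT is produced and active.
Fe²⁺ is present, so WexU is inactive.
With repressor BexT bound, *gorX* is not transcribed.
→ *gorX* is OFF in A.
Condition B:
c-di-GMP is present, so NolE is inactive.
MoO₄²⁻ is present, so NerW is inactive.
Required activator NerW is absent, so *vorX* is not transcribed.
So VorX is not produced.
Indole is present, so MorA is active.
Cellobiose is present, so MorQ is active.
With repressor MorQ bound, *bexT* is not transcribed.
So BexT is not produced.
Fe²⁺ is absent, so WexU is active.
No repressor is bound and WexU is active, so *gorX* is transcribed.
→ *gorX* is ON in B.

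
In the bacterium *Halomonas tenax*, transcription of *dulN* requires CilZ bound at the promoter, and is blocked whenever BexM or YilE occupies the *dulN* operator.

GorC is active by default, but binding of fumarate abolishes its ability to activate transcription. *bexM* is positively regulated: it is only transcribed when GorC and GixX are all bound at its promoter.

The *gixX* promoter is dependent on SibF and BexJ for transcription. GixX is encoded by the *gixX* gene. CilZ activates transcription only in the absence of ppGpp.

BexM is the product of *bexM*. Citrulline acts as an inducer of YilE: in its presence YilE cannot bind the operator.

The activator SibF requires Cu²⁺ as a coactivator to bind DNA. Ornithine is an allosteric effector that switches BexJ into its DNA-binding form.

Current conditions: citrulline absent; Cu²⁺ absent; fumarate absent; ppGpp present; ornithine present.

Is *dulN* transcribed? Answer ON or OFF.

ppGpp is present, so CilZ is inactive.
Fumarate is absent, so GorC is active.
Cu²⁺ is absent, so SibF is inactive.
Ornithine is present, so BexJ is active.
Required activator SibF is absent, so *gixX* is not transcribed.
So GixX is not produced.
Required activator GixX is absent, so *bexM* is not transcribed.
So BexM is not produced.
Citrulline is absent, so YilE is active.
With repressor YilE bound, *dulN* is not transcribed.

OFF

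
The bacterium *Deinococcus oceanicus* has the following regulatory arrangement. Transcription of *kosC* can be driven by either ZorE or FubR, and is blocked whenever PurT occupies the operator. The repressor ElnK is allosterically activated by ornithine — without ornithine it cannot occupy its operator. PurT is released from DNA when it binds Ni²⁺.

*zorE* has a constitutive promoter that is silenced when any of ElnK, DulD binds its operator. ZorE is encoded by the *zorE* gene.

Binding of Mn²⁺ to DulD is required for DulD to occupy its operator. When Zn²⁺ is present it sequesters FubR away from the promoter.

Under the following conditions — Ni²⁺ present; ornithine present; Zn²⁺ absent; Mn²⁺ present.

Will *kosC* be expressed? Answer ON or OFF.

ON

Ornithine is present, so ElnK is active.
Mn²⁺ is present, so DulD is active.
With repressor ElnK bound, *zorE* is not transcribed.
So ZorE is not produced.
Zn²⁺ is absent, so FubR is active.
Ni²⁺ is present, so PurT is inactive.
Activator FubR is present, so *kosC* is transcribed.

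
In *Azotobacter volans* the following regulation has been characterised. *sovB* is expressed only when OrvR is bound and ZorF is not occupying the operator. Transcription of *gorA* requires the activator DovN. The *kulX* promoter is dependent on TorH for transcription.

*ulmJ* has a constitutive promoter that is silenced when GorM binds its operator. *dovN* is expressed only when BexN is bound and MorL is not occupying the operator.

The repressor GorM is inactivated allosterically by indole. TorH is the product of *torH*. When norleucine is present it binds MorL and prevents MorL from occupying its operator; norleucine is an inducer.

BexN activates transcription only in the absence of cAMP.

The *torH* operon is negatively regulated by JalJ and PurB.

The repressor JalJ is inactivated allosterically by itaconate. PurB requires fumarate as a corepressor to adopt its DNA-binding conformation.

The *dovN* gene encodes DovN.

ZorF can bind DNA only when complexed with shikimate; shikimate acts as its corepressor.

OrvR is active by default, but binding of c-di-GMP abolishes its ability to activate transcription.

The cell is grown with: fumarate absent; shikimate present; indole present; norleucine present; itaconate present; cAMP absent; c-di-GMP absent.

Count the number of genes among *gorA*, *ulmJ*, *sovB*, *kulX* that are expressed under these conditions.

cAMP is absent, so BexN is active.
Norleucine is present, so MorL is inactive.
No repressor is bound and BexN is active, so *dovN* is transcribed.
So DovN is produced and active.
No repressor is bound and DovN is active, so *gorA* is transcribed.
→ *gorA* is ON.
Indole is present, so GorM is inactive.
With no repressor bound, *ulmJ* is transcribed.
→ *ulmJ* is ON.
Shikimate is present, so ZorF is active.
c-di-GMP is absent, so OrvR is active.
With repressor ZorF bound, *sovB* is not transcribed.
→ *sovB* is OFF.
Itaconate is present, so JalJ is inactive.
Fumarate is absent, so PurB is inactive.
With no repressor bound, *torH* is transcribed.
So TorH is produced and active.
No repressor is bound and TorH is active, so *kulX* is transcribed.
→ *kulX* is ON.
3 of the 4 genes are transcribed.

3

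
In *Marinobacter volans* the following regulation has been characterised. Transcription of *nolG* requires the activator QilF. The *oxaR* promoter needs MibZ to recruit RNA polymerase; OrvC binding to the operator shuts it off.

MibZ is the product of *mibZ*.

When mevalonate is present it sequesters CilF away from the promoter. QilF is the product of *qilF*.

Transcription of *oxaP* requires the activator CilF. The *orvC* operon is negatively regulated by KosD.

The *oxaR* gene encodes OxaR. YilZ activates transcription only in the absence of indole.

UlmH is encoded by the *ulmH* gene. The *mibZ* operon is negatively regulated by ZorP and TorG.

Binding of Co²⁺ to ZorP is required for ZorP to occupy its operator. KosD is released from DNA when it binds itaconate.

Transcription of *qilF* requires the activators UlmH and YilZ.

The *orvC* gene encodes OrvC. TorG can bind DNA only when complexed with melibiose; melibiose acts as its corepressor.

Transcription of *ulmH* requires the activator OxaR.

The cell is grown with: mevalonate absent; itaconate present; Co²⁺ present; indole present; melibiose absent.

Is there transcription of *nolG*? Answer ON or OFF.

Co²⁺ is present, so ZorP is active.
Melibiose is absent, so TorG is inactive.
With repressor ZorP bound, *mibZ* is not transcribed.
So MibZ is not produced.
Itaconate is present, so KosD is inactive.
With no repressor bound, *orvC* is transcribed.
So OrvC is produced and active.
With repressor OrvC bound, *oxaR* is not transcribed.
So OxaR is not produced.
Required activator OxaR is absent, so *ulmH* is not transcribed.
So UlmH is not produced.
Indole is present, so YilZ is inactive.
Required activator UlmH is absent, so *qilF* is not transcribed.
So QilF is not produced.
Required activator QilF is absent, so *nolG* is not transcribed.

OFF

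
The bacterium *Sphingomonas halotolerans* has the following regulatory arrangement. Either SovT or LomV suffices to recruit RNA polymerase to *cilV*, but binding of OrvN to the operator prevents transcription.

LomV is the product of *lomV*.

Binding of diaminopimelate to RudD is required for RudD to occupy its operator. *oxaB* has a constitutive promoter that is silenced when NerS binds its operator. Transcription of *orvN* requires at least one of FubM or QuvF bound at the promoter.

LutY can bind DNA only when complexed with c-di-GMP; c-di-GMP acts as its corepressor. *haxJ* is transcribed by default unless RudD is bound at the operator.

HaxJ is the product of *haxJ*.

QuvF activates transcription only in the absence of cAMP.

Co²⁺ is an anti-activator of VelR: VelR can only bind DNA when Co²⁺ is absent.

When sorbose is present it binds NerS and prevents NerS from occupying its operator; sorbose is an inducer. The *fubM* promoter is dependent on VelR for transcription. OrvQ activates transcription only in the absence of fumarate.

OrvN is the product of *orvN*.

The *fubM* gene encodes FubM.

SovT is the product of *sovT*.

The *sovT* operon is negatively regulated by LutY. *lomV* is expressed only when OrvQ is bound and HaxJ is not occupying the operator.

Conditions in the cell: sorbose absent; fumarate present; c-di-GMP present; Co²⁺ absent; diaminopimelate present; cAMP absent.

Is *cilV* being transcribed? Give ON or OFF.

OFF

Co²⁺ is absent, so VelR is active.
No repressor is bound and VelR is active, so *fubM* is transcribed.
So FubM is produced and active.
cAMP is absent, so QuvF is active.
Activator FubM is present, so *orvN* is transcribed.
So OrvN is produced and active.
c-di-GMP is present, so LutY is active.
With repressor LutY bound, *sovT* is not transcribed.
So SovT is not produced.
Diaminopimelate is present, so RudD is active.
With repressor RudD bound, *haxJ* is not transcribed.
So HaxJ is not produced.
Fumarate is present, so OrvQ is inactive.
Required activator OrvQ is absent, so *lomV* is not transcribed.
So LomV is not produced.
With repressor OrvN bound, *cilV* is not transcribed.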